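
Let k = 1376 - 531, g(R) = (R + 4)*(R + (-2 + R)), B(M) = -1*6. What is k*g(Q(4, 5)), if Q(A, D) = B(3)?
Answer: 23660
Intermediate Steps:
B(M) = -6
Q(A, D) = -6
g(R) = (-2 + 2*R)*(4 + R) (g(R) = (4 + R)*(-2 + 2*R) = (-2 + 2*R)*(4 + R))
k = 845
k*g(Q(4, 5)) = 845*(-8 + 2*(-6)² + 6*(-6)) = 845*(-8 + 2*36 - 36) = 845*(-8 + 72 - 36) = 845*28 = 23660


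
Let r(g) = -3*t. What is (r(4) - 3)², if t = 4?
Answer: 225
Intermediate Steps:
r(g) = -12 (r(g) = -3*4 = -12)
(r(4) - 3)² = (-12 - 3)² = (-15)² = 225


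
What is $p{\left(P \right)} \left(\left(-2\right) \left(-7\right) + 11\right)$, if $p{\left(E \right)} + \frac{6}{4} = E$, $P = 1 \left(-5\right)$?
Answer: $- \frac{325}{2} \approx -162.5$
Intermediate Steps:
$P = -5$
$p{\left(E \right)} = - \frac{3}{2} + E$
$p{\left(P \right)} \left(\left(-2\right) \left(-7\right) + 11\right) = \left(- \frac{3}{2} - 5\right) \left(\left(-2\right) \left(-7\right) + 11\right) = - \frac{13 \left(14 + 11\right)}{2} = \left(- \frac{13}{2}\right) 25 = - \frac{325}{2}$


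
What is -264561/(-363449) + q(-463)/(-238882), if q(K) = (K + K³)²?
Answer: -1790207946347499864049/43410712009 ≈ -4.1239e+10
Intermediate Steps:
-264561/(-363449) + q(-463)/(-238882) = -264561/(-363449) + ((-463)²*(1 + (-463)²)²)/(-238882) = -264561*(-1/363449) + (214369*(1 + 214369)²)*(-1/238882) = 264561/363449 + (214369*214370²)*(-1/238882) = 264561/363449 + (214369*45954496900)*(-1/238882) = 264561/363449 + 9851219545956100*(-1/238882) = 264561/363449 - 4925609772978050/119441 = -1790207946347499864049/43410712009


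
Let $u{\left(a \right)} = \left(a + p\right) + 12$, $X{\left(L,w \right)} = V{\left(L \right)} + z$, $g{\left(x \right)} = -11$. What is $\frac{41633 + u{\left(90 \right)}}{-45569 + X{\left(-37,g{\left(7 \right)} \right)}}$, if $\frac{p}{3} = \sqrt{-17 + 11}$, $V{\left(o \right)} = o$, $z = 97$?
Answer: $- \frac{2455}{2677} - \frac{3 i \sqrt{6}}{45509} \approx -0.91707 - 0.00016147 i$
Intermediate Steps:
$X{\left(L,w \right)} = 97 + L$ ($X{\left(L,w \right)} = L + 97 = 97 + L$)
$p = 3 i \sqrt{6}$ ($p = 3 \sqrt{-17 + 11} = 3 \sqrt{-6} = 3 i \sqrt{6} \approx 7.3485 i$)
$u{\left(a \right)} = 12 + a + 3 i \sqrt{6}$ ($u{\left(a \right)} = \left(a + 3 i \sqrt{6}\right) + 12 = 12 + a + 3 i \sqrt{6}$)
$\frac{41633 + u{\left(90 \right)}}{-45569 + X{\left(-37,g{\left(7 \right)} \right)}} = \frac{41633 + \left(12 + 90 + 3 i \sqrt{6}\right)}{-45569 + \left(97 - 37\right)} = \frac{41633 + \left(102 + 3 i \sqrt{6}\right)}{-45569 + 60} = \frac{41735 + 3 i \sqrt{6}}{-45509} = \left(41735 + 3 i \sqrt{6}\right) \left(- \frac{1}{45509}\right) = - \frac{2455}{2677} - \frac{3 i \sqrt{6}}{45509}$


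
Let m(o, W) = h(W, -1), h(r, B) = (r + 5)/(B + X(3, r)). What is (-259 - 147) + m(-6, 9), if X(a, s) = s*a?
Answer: -5271/13 ≈ -405.46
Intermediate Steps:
X(a, s) = a*s
h(r, B) = (5 + r)/(B + 3*r) (h(r, B) = (r + 5)/(B + 3*r) = (5 + r)/(B + 3*r))
m(o, W) = (5 + W)/(-1 + 3*W)
(-259 - 147) + m(-6, 9) = (-259 - 147) + (5 + 9)/(-1 + 3*9) = -406 + 14/(-1 + 27) = -406 + 14/26 = -406 + (1/26)*14 = -406 + 7/13 = -5271/13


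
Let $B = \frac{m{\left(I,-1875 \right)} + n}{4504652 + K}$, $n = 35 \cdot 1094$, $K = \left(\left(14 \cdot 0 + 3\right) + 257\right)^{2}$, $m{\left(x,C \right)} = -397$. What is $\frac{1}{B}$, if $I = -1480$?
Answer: $\frac{89652}{743} \approx 120.66$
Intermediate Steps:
$K = 67600$ ($K = \left(\left(0 + 3\right) + 257\right)^{2} = \left(3 + 257\right)^{2} = 260^{2} = 67600$)
$n = 38290$
$B = \frac{743}{89652}$ ($B = \frac{-397 + 38290}{4504652 + 67600} = \frac{37893}{4572252} = 37893 \cdot \frac{1}{4572252} = \frac{743}{89652} \approx 0.0082876$)
$\frac{1}{B} = \frac{1}{\frac{743}{89652}} = \frac{89652}{743}$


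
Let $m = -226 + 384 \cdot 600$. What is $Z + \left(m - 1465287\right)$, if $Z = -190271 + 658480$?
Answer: $-766904$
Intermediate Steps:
$Z = 468209$
$m = 230174$ ($m = -226 + 230400 = 230174$)
$Z + \left(m - 1465287\right) = 468209 + \left(230174 - 1465287\right) = 468209 - 1235113 = -766904$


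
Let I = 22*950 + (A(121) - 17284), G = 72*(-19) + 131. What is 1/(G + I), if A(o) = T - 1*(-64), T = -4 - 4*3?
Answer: 1/2427 ≈ 0.00041203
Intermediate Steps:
T = -16 (T = -4 - 12 = -16)
A(o) = 48 (A(o) = -16 - 1*(-64) = -16 + 64 = 48)
G = -1237 (G = -1368 + 131 = -1237)
I = 3664 (I = 22*950 + (48 - 17284) = 20900 - 17236 = 3664)
1/(G + I) = 1/(-1237 + 3664) = 1/2427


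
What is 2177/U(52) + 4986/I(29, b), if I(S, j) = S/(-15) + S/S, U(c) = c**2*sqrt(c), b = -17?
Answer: -37395/7 + 2177*sqrt(13)/70304 ≈ -5342.0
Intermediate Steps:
U(c) = c**(5/2)
I(S, j) = 1 - S/15 (I(S, j) = S*(-1/15) + 1 = -S/15 + 1 = 1 - S/15)
2177/U(52) + 4986/I(29, b) = 2177/(52**(5/2)) + 4986/(1 - 1/15*29) = 2177/((5408*sqrt(13))) + 4986/(1 - 29/15) = 2177*(sqrt(13)/70304) + 4986/(-14/15) = 2177*sqrt(13)/70304 + 4986*(-15/14) = 2177*sqrt(13)/70304 - 37395/7 = -37395/7 + 2177*sqrt(13)/70304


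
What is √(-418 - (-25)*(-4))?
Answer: I*√518 ≈ 22.76*I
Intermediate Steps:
√(-418 - (-25)*(-4)) = √(-418 - 25*4) = √(-418 - 100) = √(-518) = I*√518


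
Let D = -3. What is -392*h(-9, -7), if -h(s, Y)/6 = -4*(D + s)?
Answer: 112896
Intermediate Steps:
h(s, Y) = -72 + 24*s (h(s, Y) = -(-24)*(-3 + s) = -6*(12 - 4*s) = -72 + 24*s)
-392*h(-9, -7) = -392*(-72 + 24*(-9)) = -392*(-72 - 216) = -392*(-288) = 112896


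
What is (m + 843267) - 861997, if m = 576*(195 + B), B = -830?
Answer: -384490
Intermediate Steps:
m = -365760 (m = 576*(195 - 830) = 576*(-635) = -365760)
(m + 843267) - 861997 = (-365760 + 843267) - 861997 = 477507 - 861997 = -384490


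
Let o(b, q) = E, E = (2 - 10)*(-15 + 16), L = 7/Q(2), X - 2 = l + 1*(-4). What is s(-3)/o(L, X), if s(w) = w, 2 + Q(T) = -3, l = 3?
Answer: 3/8 ≈ 0.37500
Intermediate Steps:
Q(T) = -5 (Q(T) = -2 - 3 = -5)
X = 1 (X = 2 + (3 + 1*(-4)) = 2 + (3 - 4) = 2 - 1 = 1)
L = -7/5 (L = 7/(-5) = 7*(-⅕) = -7/5 ≈ -1.4000)
E = -8 (E = -8*1 = -8)
o(b, q) = -8
s(-3)/o(L, X) = -3/(-8) = -3*(-⅛) = 3/8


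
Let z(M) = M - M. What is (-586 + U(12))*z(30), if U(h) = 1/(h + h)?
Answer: 0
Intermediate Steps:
z(M) = 0
U(h) = 1/(2*h)
(-586 + U(12))*z(30) = (-586 + (½)/12)*0 = (-586 + (½)*(1/12))*0 = (-586 + 1/24)*0 = -14063/24*0 = 0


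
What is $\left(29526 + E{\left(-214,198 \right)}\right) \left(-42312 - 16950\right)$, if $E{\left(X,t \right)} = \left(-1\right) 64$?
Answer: $-1745977044$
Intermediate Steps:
$E{\left(X,t \right)} = -64$
$\left(29526 + E{\left(-214,198 \right)}\right) \left(-42312 - 16950\right) = \left(29526 - 64\right) \left(-42312 - 16950\right) = 29462 \left(-59262\right) = -1745977044$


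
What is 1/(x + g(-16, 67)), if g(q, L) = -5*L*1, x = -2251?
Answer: -1/2586 ≈ -0.00038670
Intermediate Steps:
g(q, L) = -5*L
1/(x + g(-16, 67)) = 1/(-2251 - 5*67) = 1/(-2251 - 335) = 1/(-2586) = -1/2586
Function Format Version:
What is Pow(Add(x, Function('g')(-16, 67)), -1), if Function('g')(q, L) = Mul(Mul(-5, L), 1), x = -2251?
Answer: Rational(-1, 2586) ≈ -0.00038670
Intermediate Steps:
Function('g')(q, L) = Mul(-5, L)
Pow(Add(x, Function('g')(-16, 67)), -1) = Pow(Add(-2251, Mul(-5, 67)), -1) = Pow(Add(-2251, -335), -1) = Pow(-2586, -1) = Rational(-1, 2586)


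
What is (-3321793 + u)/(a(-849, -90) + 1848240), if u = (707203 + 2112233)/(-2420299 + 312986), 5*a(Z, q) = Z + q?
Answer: -35000301958225/19472122128693 ≈ -1.7975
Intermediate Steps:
a(Z, q) = Z/5 + q/5 (a(Z, q) = (Z + q)/5 = Z/5 + q/5)
u = -2819436/2107313 (u = 2819436/(-2107313) = 2819436*(-1/2107313) = -2819436/2107313 ≈ -1.3379)
(-3321793 + u)/(a(-849, -90) + 1848240) = (-3321793 - 2819436/2107313)/(((⅕)*(-849) + (⅕)*(-90)) + 1848240) = -7000060391645/(2107313*((-849/5 - 18) + 1848240)) = -7000060391645/(2107313*(-939/5 + 1848240)) = -7000060391645/(2107313*9240261/5) = -7000060391645/2107313*5/9240261 = -35000301958225/19472122128693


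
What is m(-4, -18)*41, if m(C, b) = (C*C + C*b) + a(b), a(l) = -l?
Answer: 4346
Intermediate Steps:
m(C, b) = C² - b + C*b (m(C, b) = (C*C + C*b) - b = (C² + C*b) - b = C² - b + C*b)
m(-4, -18)*41 = ((-4)² - 1*(-18) - 4*(-18))*41 = (16 + 18 + 72)*41 = 106*41 = 4346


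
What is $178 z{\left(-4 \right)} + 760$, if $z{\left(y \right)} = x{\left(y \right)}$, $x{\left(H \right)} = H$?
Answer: $48$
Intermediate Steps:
$z{\left(y \right)} = y$
$178 z{\left(-4 \right)} + 760 = 178 \left(-4\right) + 760 = -712 + 760 = 48$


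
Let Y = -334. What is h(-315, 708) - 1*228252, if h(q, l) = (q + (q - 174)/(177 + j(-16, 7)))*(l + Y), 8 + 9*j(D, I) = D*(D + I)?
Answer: -599987172/1729 ≈ -3.4701e+5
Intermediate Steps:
j(D, I) = -8/9 + D*(D + I)/9 (j(D, I) = -8/9 + (D*(D + I))/9 = -8/9 + D*(D + I)/9)
h(q, l) = (-334 + l)*(-1566/1729 + 1738*q/1729) (h(q, l) = (q + (q - 174)/(177 + (-8/9 + (⅑)*(-16)² + (⅑)*(-16)*7)))*(l - 334) = (q + (-174 + q)/(177 + (-8/9 + (⅑)*256 - 112/9)))*(-334 + l) = (q + (-174 + q)/(177 + (-8/9 + 256/9 - 112/9)))*(-334 + l) = (q + (-174 + q)/(177 + 136/9))*(-334 + l) = (q + (-174 + q)/(1729/9))*(-334 + l) = (q + (-174 + q)*(9/1729))*(-334 + l) = (q + (-1566/1729 + 9*q/1729))*(-334 + l) = (-1566/1729 + 1738*q/1729)*(-334 + l) = (-334 + l)*(-1566/1729 + 1738*q/1729))
h(-315, 708) - 1*228252 = (523044/1729 - 580492/1729*(-315) - 1566/1729*708 + (1738/1729)*708*(-315)) - 1*228252 = (523044/1729 + 26122140/247 - 1108728/1729 - 55372680/247) - 228252 = -205339464/1729 - 228252 = -599987172/1729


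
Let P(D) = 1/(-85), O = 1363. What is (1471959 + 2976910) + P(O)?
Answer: 378153864/85 ≈ 4.4489e+6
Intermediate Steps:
P(D) = -1/85
(1471959 + 2976910) + P(O) = (1471959 + 2976910) - 1/85 = 4448869 - 1/85 = 378153864/85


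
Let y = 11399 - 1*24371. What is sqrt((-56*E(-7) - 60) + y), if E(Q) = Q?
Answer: 4*I*sqrt(790) ≈ 112.43*I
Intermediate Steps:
y = -12972 (y = 11399 - 24371 = -12972)
sqrt((-56*E(-7) - 60) + y) = sqrt((-56*(-7) - 60) - 12972) = sqrt((392 - 60) - 12972) = sqrt(332 - 12972) = sqrt(-12640) = 4*I*sqrt(790)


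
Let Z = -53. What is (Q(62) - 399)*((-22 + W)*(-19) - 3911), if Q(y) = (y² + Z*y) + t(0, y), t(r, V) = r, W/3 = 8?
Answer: -627891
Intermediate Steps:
W = 24 (W = 3*8 = 24)
Q(y) = y² - 53*y (Q(y) = (y² - 53*y) + 0 = y² - 53*y)
(Q(62) - 399)*((-22 + W)*(-19) - 3911) = (62*(-53 + 62) - 399)*((-22 + 24)*(-19) - 3911) = (62*9 - 399)*(2*(-19) - 3911) = (558 - 399)*(-38 - 3911) = 159*(-3949) = -627891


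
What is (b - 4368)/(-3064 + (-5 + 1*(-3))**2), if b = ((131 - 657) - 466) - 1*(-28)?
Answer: 1333/750 ≈ 1.7773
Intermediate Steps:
b = -964 (b = (-526 - 466) + 28 = -992 + 28 = -964)
(b - 4368)/(-3064 + (-5 + 1*(-3))**2) = (-964 - 4368)/(-3064 + (-5 + 1*(-3))**2) = -5332/(-3064 + (-5 - 3)**2) = -5332/(-3064 + (-8)**2) = -5332/(-3064 + 64) = -5332/(-3000) = -5332*(-1/3000) = 1333/750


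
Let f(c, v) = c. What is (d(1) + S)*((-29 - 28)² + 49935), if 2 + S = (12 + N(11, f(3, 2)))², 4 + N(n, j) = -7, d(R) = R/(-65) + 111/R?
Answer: 380212416/65 ≈ 5.8494e+6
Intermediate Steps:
d(R) = 111/R - R/65 (d(R) = R*(-1/65) + 111/R = -R/65 + 111/R = 111/R - R/65)
N(n, j) = -11 (N(n, j) = -4 - 7 = -11)
S = -1 (S = -2 + (12 - 11)² = -2 + 1² = -2 + 1 = -1)
(d(1) + S)*((-29 - 28)² + 49935) = ((111/1 - 1/65*1) - 1)*((-29 - 28)² + 49935) = ((111*1 - 1/65) - 1)*((-57)² + 49935) = ((111 - 1/65) - 1)*(3249 + 49935) = (7214/65 - 1)*53184 = (7149/65)*53184 = 380212416/65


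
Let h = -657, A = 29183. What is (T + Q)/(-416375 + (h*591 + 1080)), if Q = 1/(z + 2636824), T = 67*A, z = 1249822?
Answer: -584569795739/240249135844 ≈ -2.4332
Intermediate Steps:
T = 1955261 (T = 67*29183 = 1955261)
Q = 1/3886646 (Q = 1/(1249822 + 2636824) = 1/3886646 ≈ 2.5729e-7)
(T + Q)/(-416375 + (h*591 + 1080)) = (1955261 + 1/3886646)/(-416375 + (-657*591 + 1080)) = 7599407344607/(3886646*(-416375 + (-388287 + 1080))) = 7599407344607/(3886646*(-416375 - 387207)) = (7599407344607/3886646)/(-803582) = (7599407344607/3886646)*(-1/803582) = -584569795739/240249135844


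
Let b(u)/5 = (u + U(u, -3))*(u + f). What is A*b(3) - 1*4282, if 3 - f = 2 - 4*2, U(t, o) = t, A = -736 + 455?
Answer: -105442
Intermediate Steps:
A = -281
f = 9 (f = 3 - (2 - 4*2) = 3 - (2 - 8) = 3 - 1*(-6) = 3 + 6 = 9)
b(u) = 10*u*(9 + u) (b(u) = 5*((u + u)*(u + 9)) = 5*((2*u)*(9 + u)) = 5*(2*u*(9 + u)) = 10*u*(9 + u))
A*b(3) - 1*4282 = -2810*3*(9 + 3) - 1*4282 = -2810*3*12 - 4282 = -281*360 - 4282 = -101160 - 4282 = -105442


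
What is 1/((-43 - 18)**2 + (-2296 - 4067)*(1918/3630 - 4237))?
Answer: 605/16311035921 ≈ 3.7091e-8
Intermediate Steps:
1/((-43 - 18)**2 + (-2296 - 4067)*(1918/3630 - 4237)) = 1/((-61)**2 - 6363*(1918*(1/3630) - 4237)) = 1/(3721 - 6363*(959/1815 - 4237)) = 1/(3721 - 6363*(-7689196/1815)) = 1/(3721 + 16308784716/605) = 1/(16311035921/605) = 605/16311035921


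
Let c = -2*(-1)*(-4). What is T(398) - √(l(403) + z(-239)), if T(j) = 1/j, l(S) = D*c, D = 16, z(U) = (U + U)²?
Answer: 1/398 - 2*√57089 ≈ -477.86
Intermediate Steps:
z(U) = 4*U² (z(U) = (2*U)² = 4*U²)
c = -8 (c = 2*(-4) = -8)
l(S) = -128 (l(S) = 16*(-8) = -128)
T(398) - √(l(403) + z(-239)) = 1/398 - √(-128 + 4*(-239)²) = 1/398 - √(-128 + 4*57121) = 1/398 - √(-128 + 228484) = 1/398 - √228356 = 1/398 - 2*√57089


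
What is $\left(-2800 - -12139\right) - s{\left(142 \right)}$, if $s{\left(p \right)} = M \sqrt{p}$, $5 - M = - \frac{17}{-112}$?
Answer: $9339 - \frac{543 \sqrt{142}}{112} \approx 9281.2$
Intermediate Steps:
$M = \frac{543}{112}$ ($M = 5 - - \frac{17}{-112} = 5 - \left(-17\right) \left(- \frac{1}{112}\right) = 5 - \frac{17}{112} = \frac{543}{112} \approx 4.8482$)
$s{\left(p \right)} = \frac{543 \sqrt{p}}{112}$
$\left(-2800 - -12139\right) - s{\left(142 \right)} = \left(-2800 - -12139\right) - \frac{543 \sqrt{142}}{112} = \left(-2800 + 12139\right) - \frac{543 \sqrt{142}}{112} = 9339 - \frac{543 \sqrt{142}}{112}$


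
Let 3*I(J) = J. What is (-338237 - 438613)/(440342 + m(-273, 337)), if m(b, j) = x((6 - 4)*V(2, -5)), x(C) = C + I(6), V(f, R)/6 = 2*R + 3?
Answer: -77685/44026 ≈ -1.7645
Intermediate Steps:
V(f, R) = 18 + 12*R (V(f, R) = 6*(2*R + 3) = 6*(3 + 2*R) = 18 + 12*R)
I(J) = J/3
x(C) = 2 + C (x(C) = C + (⅓)*6 = C + 2 = 2 + C)
m(b, j) = -82 (m(b, j) = 2 + (6 - 4)*(18 + 12*(-5)) = 2 + 2*(18 - 60) = 2 + 2*(-42) = 2 - 84 = -82)
(-338237 - 438613)/(440342 + m(-273, 337)) = (-338237 - 438613)/(440342 - 82) = -776850/440260 = -776850*1/440260 = -77685/44026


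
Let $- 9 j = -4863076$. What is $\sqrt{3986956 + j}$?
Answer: $\frac{4 \sqrt{2546605}}{3} \approx 2127.7$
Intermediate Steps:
$j = \frac{4863076}{9}$ ($j = \left(- \frac{1}{9}\right) \left(-4863076\right) = \frac{4863076}{9} \approx 5.4034 \cdot 10^{5}$)
$\sqrt{3986956 + j} = \sqrt{3986956 + \frac{4863076}{9}} = \sqrt{\frac{40745680}{9}} = \frac{4 \sqrt{2546605}}{3}$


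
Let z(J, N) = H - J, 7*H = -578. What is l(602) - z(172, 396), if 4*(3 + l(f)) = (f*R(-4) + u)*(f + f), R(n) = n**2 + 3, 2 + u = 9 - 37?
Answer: 24038417/7 ≈ 3.4341e+6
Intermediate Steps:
H = -578/7 (H = (1/7)*(-578) = -578/7 ≈ -82.571)
u = -30 (u = -2 + (9 - 37) = -2 - 28 = -30)
R(n) = 3 + n**2
z(J, N) = -578/7 - J
l(f) = -3 + f*(-30 + 19*f)/2 (l(f) = -3 + ((f*(3 + (-4)**2) - 30)*(f + f))/4 = -3 + ((f*(3 + 16) - 30)*(2*f))/4 = -3 + ((f*19 - 30)*(2*f))/4 = -3 + ((19*f - 30)*(2*f))/4 = -3 + ((-30 + 19*f)*(2*f))/4 = -3 + (2*f*(-30 + 19*f))/4 = -3 + f*(-30 + 19*f)/2)
l(602) - z(172, 396) = (-3 - 15*602 + (19/2)*602**2) - (-578/7 - 1*172) = (-3 - 9030 + (19/2)*362404) - (-578/7 - 172) = (-3 - 9030 + 3442838) - 1*(-1782/7) = 3433805 + 1782/7 = 24038417/7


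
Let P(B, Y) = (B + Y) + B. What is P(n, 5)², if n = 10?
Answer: 625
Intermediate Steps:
P(B, Y) = Y + 2*B
P(n, 5)² = (5 + 2*10)² = (5 + 20)² = 25² = 625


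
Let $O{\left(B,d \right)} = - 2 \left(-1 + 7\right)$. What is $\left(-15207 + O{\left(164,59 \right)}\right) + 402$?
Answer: $-14817$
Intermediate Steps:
$O{\left(B,d \right)} = -12$ ($O{\left(B,d \right)} = \left(-2\right) 6 = -12$)
$\left(-15207 + O{\left(164,59 \right)}\right) + 402 = \left(-15207 - 12\right) + 402 = -15219 + 402 = -14817$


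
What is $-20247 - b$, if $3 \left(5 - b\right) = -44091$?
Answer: $-34949$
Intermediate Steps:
$b = 14702$ ($b = 5 - -14697 = 5 + 14697 = 14702$)
$-20247 - b = -20247 - 14702 = -34949$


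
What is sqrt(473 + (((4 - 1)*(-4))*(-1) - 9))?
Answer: 2*sqrt(119) ≈ 21.817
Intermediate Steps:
sqrt(473 + (((4 - 1)*(-4))*(-1) - 9)) = sqrt(473 + ((3*(-4))*(-1) - 9)) = sqrt(473 + (-12*(-1) - 9)) = sqrt(473 + (12 - 9)) = sqrt(473 + 3) = sqrt(476) = 2*sqrt(119)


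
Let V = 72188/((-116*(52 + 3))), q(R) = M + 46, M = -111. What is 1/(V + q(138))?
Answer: -1595/121722 ≈ -0.013104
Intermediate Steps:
q(R) = -65 (q(R) = -111 + 46 = -65)
V = -18047/1595 (V = 72188/((-116*55)) = 72188/(-6380) = 72188*(-1/6380) = -18047/1595 ≈ -11.315)
1/(V + q(138)) = 1/(-18047/1595 - 65) = 1/(-121722/1595) = -1595/121722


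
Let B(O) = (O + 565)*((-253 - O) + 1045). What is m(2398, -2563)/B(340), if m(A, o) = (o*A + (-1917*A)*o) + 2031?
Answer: 2355175963/81812 ≈ 28788.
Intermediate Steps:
m(A, o) = 2031 - 1916*A*o (m(A, o) = (A*o - 1917*A*o) + 2031 = -1916*A*o + 2031 = 2031 - 1916*A*o)
B(O) = (565 + O)*(792 - O)
m(2398, -2563)/B(340) = (2031 - 1916*2398*(-2563))/(447480 - 1*340² + 227*340) = (2031 + 11775877784)/(447480 - 1*115600 + 77180) = 11775879815/(447480 - 115600 + 77180) = 11775879815/409060 = 11775879815*(1/409060) = 2355175963/81812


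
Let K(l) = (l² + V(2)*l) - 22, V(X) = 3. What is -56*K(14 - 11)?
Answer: 224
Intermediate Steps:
K(l) = -22 + l² + 3*l (K(l) = (l² + 3*l) - 22 = -22 + l² + 3*l)
-56*K(14 - 11) = -56*(-22 + (14 - 11)² + 3*(14 - 11)) = -56*(-22 + 3² + 3*3) = -56*(-22 + 9 + 9) = -56*(-4) = 224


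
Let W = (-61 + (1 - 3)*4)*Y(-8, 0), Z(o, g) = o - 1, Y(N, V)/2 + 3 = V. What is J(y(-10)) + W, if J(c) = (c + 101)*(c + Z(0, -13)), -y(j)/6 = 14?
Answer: -1031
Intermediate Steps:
Y(N, V) = -6 + 2*V
Z(o, g) = -1 + o
y(j) = -84 (y(j) = -6*14 = -84)
J(c) = (-1 + c)*(101 + c) (J(c) = (c + 101)*(c + (-1 + 0)) = (101 + c)*(c - 1) = (101 + c)*(-1 + c) = (-1 + c)*(101 + c))
W = 414 (W = (-61 + (1 - 3)*4)*(-6 + 2*0) = (-61 - 2*4)*(-6 + 0) = (-61 - 8)*(-6) = -69*(-6) = 414)
J(y(-10)) + W = (-101 + (-84)**2 + 100*(-84)) + 414 = (-101 + 7056 - 8400) + 414 = -1445 + 414 = -1031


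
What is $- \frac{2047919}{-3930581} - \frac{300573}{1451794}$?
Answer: $\frac{1791729993773}{5706393912314} \approx 0.31399$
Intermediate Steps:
$- \frac{2047919}{-3930581} - \frac{300573}{1451794} = \left(-2047919\right) \left(- \frac{1}{3930581}\right) - \frac{300573}{1451794} = \frac{2047919}{3930581} - \frac{300573}{1451794} = \frac{1791729993773}{5706393912314}$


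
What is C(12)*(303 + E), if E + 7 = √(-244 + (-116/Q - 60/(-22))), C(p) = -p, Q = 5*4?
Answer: -3552 - 12*I*√747395/55 ≈ -3552.0 - 188.62*I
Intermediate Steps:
Q = 20
E = -7 + I*√747395/55 (E = -7 + √(-244 + (-116/20 - 60/(-22))) = -7 + √(-244 + (-116*1/20 - 60*(-1/22))) = -7 + √(-244 + (-29/5 + 30/11)) = -7 + √(-244 - 169/55) = -7 + √(-13589/55) = -7 + I*√747395/55 ≈ -7.0 + 15.719*I)
C(12)*(303 + E) = (-1*12)*(303 + (-7 + I*√747395/55)) = -12*(296 + I*√747395/55) = -3552 - 12*I*√747395/55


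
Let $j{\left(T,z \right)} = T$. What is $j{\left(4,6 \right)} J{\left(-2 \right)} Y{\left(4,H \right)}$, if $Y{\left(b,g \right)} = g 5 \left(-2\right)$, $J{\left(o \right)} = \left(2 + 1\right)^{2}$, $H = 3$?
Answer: $-1080$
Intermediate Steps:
$J{\left(o \right)} = 9$ ($J{\left(o \right)} = 3^{2} = 9$)
$Y{\left(b,g \right)} = - 10 g$ ($Y{\left(b,g \right)} = 5 g \left(-2\right) = - 10 g$)
$j{\left(4,6 \right)} J{\left(-2 \right)} Y{\left(4,H \right)} = 4 \cdot 9 \left(\left(-10\right) 3\right) = 36 \left(-30\right) = -1080$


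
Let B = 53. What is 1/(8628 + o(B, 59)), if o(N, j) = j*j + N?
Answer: 1/12162 ≈ 8.2223e-5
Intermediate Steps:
o(N, j) = N + j**2 (o(N, j) = j**2 + N = N + j**2)
1/(8628 + o(B, 59)) = 1/(8628 + (53 + 59**2)) = 1/(8628 + (53 + 3481)) = 1/(8628 + 3534) = 1/12162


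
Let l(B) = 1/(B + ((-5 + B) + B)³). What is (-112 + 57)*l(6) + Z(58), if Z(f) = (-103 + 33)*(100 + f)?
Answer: -3859995/349 ≈ -11060.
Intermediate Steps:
l(B) = 1/(B + (-5 + 2*B)³)
Z(f) = -7000 - 70*f (Z(f) = -70*(100 + f) = -7000 - 70*f)
(-112 + 57)*l(6) + Z(58) = (-112 + 57)/(6 + (-5 + 2*6)³) + (-7000 - 70*58) = -55/(6 + (-5 + 12)³) + (-7000 - 4060) = -55/(6 + 7³) - 11060 = -55/(6 + 343) - 11060 = -55/349 - 11060 = -3859995/349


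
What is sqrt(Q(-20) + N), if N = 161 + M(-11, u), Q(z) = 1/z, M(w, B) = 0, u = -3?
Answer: sqrt(16095)/10 ≈ 12.687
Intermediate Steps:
N = 161 (N = 161 + 0 = 161)
sqrt(Q(-20) + N) = sqrt(1/(-20) + 161) = sqrt(-1/20 + 161) = sqrt(3219/20) = sqrt(16095)/10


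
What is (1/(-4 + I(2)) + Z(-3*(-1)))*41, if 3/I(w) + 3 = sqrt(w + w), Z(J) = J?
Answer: 820/7 ≈ 117.14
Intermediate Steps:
I(w) = 3/(-3 + sqrt(2)*sqrt(w)) (I(w) = 3/(-3 + sqrt(w + w)) = 3/(-3 + sqrt(2*w)) = 3/(-3 + sqrt(2)*sqrt(w)))
(1/(-4 + I(2)) + Z(-3*(-1)))*41 = (1/(-4 + 3/(-3 + sqrt(2)*sqrt(2))) - 3*(-1))*41 = (1/(-4 + 3/(-3 + 2)) + 3)*41 = (1/(-4 + 3/(-1)) + 3)*41 = (1/(-4 + 3*(-1)) + 3)*41 = (1/(-4 - 3) + 3)*41 = (1/(-7) + 3)*41 = (-1/7 + 3)*41 = (20/7)*41 = 820/7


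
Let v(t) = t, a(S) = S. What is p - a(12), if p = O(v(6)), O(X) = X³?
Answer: 204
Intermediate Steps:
p = 216 (p = 6³ = 216)
p - a(12) = 216 - 1*12 = 216 - 12 = 204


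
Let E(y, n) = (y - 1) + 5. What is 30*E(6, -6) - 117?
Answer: 183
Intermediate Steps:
E(y, n) = 4 + y (E(y, n) = (-1 + y) + 5 = 4 + y)
30*E(6, -6) - 117 = 30*(4 + 6) - 117 = 30*10 - 117 = 300 - 117 = 183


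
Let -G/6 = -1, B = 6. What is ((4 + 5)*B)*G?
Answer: 324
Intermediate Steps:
G = 6 (G = -6*(-1) = 6)
((4 + 5)*B)*G = ((4 + 5)*6)*6 = (9*6)*6 = 54*6 = 324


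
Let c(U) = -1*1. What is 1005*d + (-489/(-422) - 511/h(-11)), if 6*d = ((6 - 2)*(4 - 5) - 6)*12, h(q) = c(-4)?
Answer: -8266069/422 ≈ -19588.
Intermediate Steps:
c(U) = -1
h(q) = -1
d = -20 (d = (((6 - 2)*(4 - 5) - 6)*12)/6 = ((4*(-1) - 6)*12)/6 = ((-4 - 6)*12)/6 = (-10*12)/6 = (⅙)*(-120) = -20)
1005*d + (-489/(-422) - 511/h(-11)) = 1005*(-20) + (-489/(-422) - 511/(-1)) = -20100 + (-489*(-1/422) - 511*(-1)) = -20100 + (489/422 + 511) = -20100 + 216131/422 = -8266069/422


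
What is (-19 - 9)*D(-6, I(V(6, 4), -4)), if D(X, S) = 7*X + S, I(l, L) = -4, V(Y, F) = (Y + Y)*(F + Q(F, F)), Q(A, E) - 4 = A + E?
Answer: 1288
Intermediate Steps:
Q(A, E) = 4 + A + E (Q(A, E) = 4 + (A + E) = 4 + A + E)
V(Y, F) = 2*Y*(4 + 3*F) (V(Y, F) = (Y + Y)*(F + (4 + F + F)) = (2*Y)*(F + (4 + 2*F)) = (2*Y)*(4 + 3*F) = 2*Y*(4 + 3*F))
D(X, S) = S + 7*X
(-19 - 9)*D(-6, I(V(6, 4), -4)) = (-19 - 9)*(-4 + 7*(-6)) = -28*(-4 - 42) = -28*(-46) = 1288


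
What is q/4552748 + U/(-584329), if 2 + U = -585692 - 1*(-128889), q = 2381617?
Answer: 3471365930133/2660302686092 ≈ 1.3049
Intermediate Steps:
U = -456805 (U = -2 + (-585692 - 1*(-128889)) = -2 + (-585692 + 128889) = -2 - 456803 = -456805)
q/4552748 + U/(-584329) = 2381617/4552748 - 456805/(-584329) = 2381617*(1/4552748) - 456805*(-1/584329) = 2381617/4552748 + 456805/584329 = 3471365930133/2660302686092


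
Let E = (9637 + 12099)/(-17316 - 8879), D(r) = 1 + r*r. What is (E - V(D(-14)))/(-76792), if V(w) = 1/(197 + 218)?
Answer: 139179/12843078040 ≈ 1.0837e-5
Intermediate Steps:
D(r) = 1 + r**2
V(w) = 1/415
E = -1672/2015 (E = 21736/(-26195) = 21736*(-1/26195) = -1672/2015 ≈ -0.82978)
(E - V(D(-14)))/(-76792) = (-1672/2015 - 1*1/415)/(-76792) = (-1672/2015 - 1/415)*(-1/76792) = -139179/167245*(-1/76792) = 139179/12843078040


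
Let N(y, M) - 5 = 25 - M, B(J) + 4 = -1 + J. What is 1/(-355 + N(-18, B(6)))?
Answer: -1/326 ≈ -0.0030675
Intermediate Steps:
B(J) = -5 + J (B(J) = -4 + (-1 + J) = -5 + J)
N(y, M) = 30 - M (N(y, M) = 5 + (25 - M) = 30 - M)
1/(-355 + N(-18, B(6))) = 1/(-355 + (30 - (-5 + 6))) = 1/(-355 + (30 - 1*1)) = 1/(-355 + (30 - 1)) = 1/(-355 + 29) = 1/(-326) = -1/326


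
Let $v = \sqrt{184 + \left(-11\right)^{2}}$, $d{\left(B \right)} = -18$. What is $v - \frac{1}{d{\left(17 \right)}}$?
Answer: $\frac{1}{18} + \sqrt{305} \approx 17.52$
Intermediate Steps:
$v = \sqrt{305}$ ($v = \sqrt{184 + 121} = \sqrt{305} \approx 17.464$)
$v - \frac{1}{d{\left(17 \right)}} = \sqrt{305} - \frac{1}{-18} = \sqrt{305} - - \frac{1}{18} = \sqrt{305} + \frac{1}{18} = \frac{1}{18} + \sqrt{305}$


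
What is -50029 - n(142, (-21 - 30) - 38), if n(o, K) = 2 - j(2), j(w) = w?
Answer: -50029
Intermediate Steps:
n(o, K) = 0 (n(o, K) = 2 - 1*2 = 2 - 2 = 0)
-50029 - n(142, (-21 - 30) - 38) = -50029 - 1*0 = -50029 + 0 = -50029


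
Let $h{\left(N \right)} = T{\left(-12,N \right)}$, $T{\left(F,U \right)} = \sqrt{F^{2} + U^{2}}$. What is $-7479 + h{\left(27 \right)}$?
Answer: $-7479 + 3 \sqrt{97} \approx -7449.5$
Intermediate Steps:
$h{\left(N \right)} = \sqrt{144 + N^{2}}$ ($h{\left(N \right)} = \sqrt{\left(-12\right)^{2} + N^{2}} = \sqrt{144 + N^{2}}$)
$-7479 + h{\left(27 \right)} = -7479 + \sqrt{144 + 27^{2}} = -7479 + \sqrt{144 + 729} = -7479 + \sqrt{873} = -7479 + 3 \sqrt{97}$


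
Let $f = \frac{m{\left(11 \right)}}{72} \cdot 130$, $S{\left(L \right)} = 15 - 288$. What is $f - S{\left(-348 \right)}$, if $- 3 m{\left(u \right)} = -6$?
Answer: $\frac{4979}{18} \approx 276.61$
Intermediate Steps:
$m{\left(u \right)} = 2$ ($m{\left(u \right)} = \left(- \frac{1}{3}\right) \left(-6\right) = 2$)
$S{\left(L \right)} = -273$ ($S{\left(L \right)} = 15 - 288 = -273$)
$f = \frac{65}{18}$ ($f = \frac{2}{72} \cdot 130 = 2 \cdot \frac{1}{72} \cdot 130 = \frac{1}{36} \cdot 130 = \frac{65}{18} \approx 3.6111$)
$f - S{\left(-348 \right)} = \frac{65}{18} - -273 = \frac{65}{18} + 273 = \frac{4979}{18}$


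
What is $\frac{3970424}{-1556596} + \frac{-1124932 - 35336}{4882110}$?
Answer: $- \frac{882921468432}{316644704065} \approx -2.7884$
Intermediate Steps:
$\frac{3970424}{-1556596} + \frac{-1124932 - 35336}{4882110} = 3970424 \left(- \frac{1}{1556596}\right) - \frac{193378}{813685} = - \frac{992606}{389149} - \frac{193378}{813685} = - \frac{882921468432}{316644704065}$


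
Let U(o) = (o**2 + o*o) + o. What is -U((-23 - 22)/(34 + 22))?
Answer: -765/1568 ≈ -0.48788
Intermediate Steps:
U(o) = o + 2*o**2 (U(o) = (o**2 + o**2) + o = 2*o**2 + o = o + 2*o**2)
-U((-23 - 22)/(34 + 22)) = -(-23 - 22)/(34 + 22)*(1 + 2*((-23 - 22)/(34 + 22))) = -(-45/56)*(1 + 2*(-45/56)) = -(-45*1/56)*(1 + 2*(-45*1/56)) = -(-45)*(1 + 2*(-45/56))/56 = -(-45)*(1 - 45/28)/56 = -(-45)*(-17)/(56*28) = -1*765/1568 = -765/1568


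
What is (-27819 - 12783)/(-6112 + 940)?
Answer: 6767/862 ≈ 7.8503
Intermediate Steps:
(-27819 - 12783)/(-6112 + 940) = -40602/(-5172) = -40602*(-1/5172) = 6767/862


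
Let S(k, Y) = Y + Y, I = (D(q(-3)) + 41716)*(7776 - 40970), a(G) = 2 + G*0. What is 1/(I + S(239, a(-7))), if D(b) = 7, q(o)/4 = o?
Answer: -1/1384953258 ≈ -7.2205e-10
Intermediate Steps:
q(o) = 4*o
a(G) = 2 (a(G) = 2 + 0 = 2)
I = -1384953262 (I = (7 + 41716)*(7776 - 40970) = 41723*(-33194) = -1384953262)
S(k, Y) = 2*Y
1/(I + S(239, a(-7))) = 1/(-1384953262 + 2*2) = 1/(-1384953262 + 4) = 1/(-1384953258) = -1/1384953258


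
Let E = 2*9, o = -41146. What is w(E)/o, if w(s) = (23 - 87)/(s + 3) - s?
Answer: 221/432033 ≈ 0.00051153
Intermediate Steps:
E = 18
w(s) = -s - 64/(3 + s) (w(s) = -64/(3 + s) - s = -s - 64/(3 + s))
w(E)/o = ((-64 - 1*18² - 3*18)/(3 + 18))/(-41146) = ((-64 - 1*324 - 54)/21)*(-1/41146) = ((-64 - 324 - 54)/21)*(-1/41146) = ((1/21)*(-442))*(-1/41146) = -442/21*(-1/41146) = 221/432033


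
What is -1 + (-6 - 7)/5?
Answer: -18/5 ≈ -3.6000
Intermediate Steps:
-1 + (-6 - 7)/5 = -1 + (⅕)*(-13) = -1 - 13/5 = -18/5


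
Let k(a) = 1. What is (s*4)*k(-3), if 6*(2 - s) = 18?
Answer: -4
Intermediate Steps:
s = -1 (s = 2 - ⅙*18 = 2 - 3 = -1)
(s*4)*k(-3) = -1*4*1 = -4*1 = -4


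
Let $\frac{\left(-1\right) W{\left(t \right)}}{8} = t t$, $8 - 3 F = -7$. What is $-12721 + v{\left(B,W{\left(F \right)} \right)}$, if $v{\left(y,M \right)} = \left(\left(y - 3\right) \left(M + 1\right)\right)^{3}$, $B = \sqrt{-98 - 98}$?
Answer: $-13688613184 + 18645497234 i \approx -1.3689 \cdot 10^{10} + 1.8645 \cdot 10^{10} i$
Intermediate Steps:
$F = 5$ ($F = \frac{8}{3} - - \frac{7}{3} = \frac{8}{3} + \frac{7}{3} = 5$)
$W{\left(t \right)} = - 8 t^{2}$ ($W{\left(t \right)} = - 8 t t = - 8 t^{2}$)
$B = 14 i$ ($B = \sqrt{-196} = 14 i \approx 14.0 i$)
$v{\left(y,M \right)} = \left(1 + M\right)^{3} \left(-3 + y\right)^{3}$ ($v{\left(y,M \right)} = \left(\left(-3 + y\right) \left(1 + M\right)\right)^{3} = \left(\left(1 + M\right) \left(-3 + y\right)\right)^{3} = \left(1 + M\right)^{3} \left(-3 + y\right)^{3}$)
$-12721 + v{\left(B,W{\left(F \right)} \right)} = -12721 + \left(1 - 8 \cdot 5^{2}\right)^{3} \left(-3 + 14 i\right)^{3} = -12721 + \left(1 - 200\right)^{3} \left(-3 + 14 i\right)^{3} = -12721 + \left(-199\right)^{3} \left(-3 + 14 i\right)^{3} = -12721 - 7880599 \left(-3 + 14 i\right)^{3}$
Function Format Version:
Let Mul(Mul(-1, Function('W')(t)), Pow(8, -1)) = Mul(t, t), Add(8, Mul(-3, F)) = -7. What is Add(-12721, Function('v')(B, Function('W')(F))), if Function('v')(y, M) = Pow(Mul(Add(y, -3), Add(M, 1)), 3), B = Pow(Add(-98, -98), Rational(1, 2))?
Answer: Add(-13688613184, Mul(18645497234, I)) ≈ Add(-1.3689e+10, Mul(1.8645e+10, I))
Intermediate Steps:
F = 5 (F = Add(Rational(8, 3), Mul(Rational(-1, 3), -7)) = Add(Rational(8, 3), Rational(7, 3)) = 5)
Function('W')(t) = Mul(-8, Pow(t, 2)) (Function('W')(t) = Mul(-8, Mul(t, t)) = Mul(-8, Pow(t, 2)))
B = Mul(14, I) (B = Pow(-196, Rational(1, 2)) = Mul(14, I) ≈ Mul(14.000, I))
Function('v')(y, M) = Mul(Pow(Add(1, M), 3), Pow(Add(-3, y), 3)) (Function('v')(y, M) = Pow(Mul(Add(-3, y), Add(1, M)), 3) = Pow(Mul(Add(1, M), Add(-3, y)), 3) = Mul(Pow(Add(1, M), 3), Pow(Add(-3, y), 3)))
Add(-12721, Function('v')(B, Function('W')(F))) = Add(-12721, Mul(Pow(Add(1, Mul(-8, Pow(5, 2))), 3), Pow(Add(-3, Mul(14, I)), 3))) = Add(-12721, Mul(Pow(Add(1, Mul(-8, 25)), 3), Pow(Add(-3, Mul(14, I)), 3))) = Add(-12721, Mul(Pow(Add(1, -200), 3), Pow(Add(-3, Mul(14, I)), 3))) = Add(-12721, Mul(Pow(-199, 3), Pow(Add(-3, Mul(14, I)), 3))) = Add(-12721, Mul(-7880599, Pow(Add(-3, Mul(14, I)), 3)))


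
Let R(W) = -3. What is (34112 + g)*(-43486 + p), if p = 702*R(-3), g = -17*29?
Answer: -1532757448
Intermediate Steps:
g = -493
p = -2106 (p = 702*(-3) = -2106)
(34112 + g)*(-43486 + p) = (34112 - 493)*(-43486 - 2106) = 33619*(-45592) = -1532757448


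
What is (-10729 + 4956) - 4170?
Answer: -9943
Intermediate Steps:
(-10729 + 4956) - 4170 = -5773 - 4170 = -9943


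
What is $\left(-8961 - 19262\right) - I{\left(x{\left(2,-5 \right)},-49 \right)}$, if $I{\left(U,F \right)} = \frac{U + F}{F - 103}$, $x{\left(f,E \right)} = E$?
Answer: $- \frac{2144975}{76} \approx -28223.0$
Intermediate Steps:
$I{\left(U,F \right)} = \frac{F + U}{-103 + F}$
$\left(-8961 - 19262\right) - I{\left(x{\left(2,-5 \right)},-49 \right)} = \left(-8961 - 19262\right) - \frac{-49 - 5}{-103 - 49} = -28223 - \frac{1}{-152} \left(-54\right) = -28223 - \left(- \frac{1}{152}\right) \left(-54\right) = -28223 - \frac{27}{76} = - \frac{2144975}{76}$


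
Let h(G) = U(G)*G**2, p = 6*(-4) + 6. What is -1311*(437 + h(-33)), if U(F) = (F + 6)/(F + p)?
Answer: -22588530/17 ≈ -1.3287e+6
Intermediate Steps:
p = -18 (p = -24 + 6 = -18)
U(F) = (6 + F)/(-18 + F) (U(F) = (F + 6)/(F - 18) = (6 + F)/(-18 + F))
h(G) = G**2*(6 + G)/(-18 + G) (h(G) = ((6 + G)/(-18 + G))*G**2 = G**2*(6 + G)/(-18 + G))
-1311*(437 + h(-33)) = -1311*(437 + (-33)**2*(6 - 33)/(-18 - 33)) = -1311*(437 + 1089*(-27)/(-51)) = -1311*(437 + 1089*(-1/51)*(-27)) = -1311*(437 + 9801/17) = -1311*17230/17 = -22588530/17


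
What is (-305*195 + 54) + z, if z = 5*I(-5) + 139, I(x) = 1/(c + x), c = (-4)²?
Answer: -652097/11 ≈ -59282.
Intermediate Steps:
c = 16
I(x) = 1/(16 + x)
z = 1534/11 (z = 5/(16 - 5) + 139 = 5/11 + 139 = 1534/11 ≈ 139.45)
(-305*195 + 54) + z = (-305*195 + 54) + 1534/11 = (-59475 + 54) + 1534/11 = -59421 + 1534/11 = -652097/11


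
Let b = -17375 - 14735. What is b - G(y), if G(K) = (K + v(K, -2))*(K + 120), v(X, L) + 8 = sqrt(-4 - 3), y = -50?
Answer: -28050 - 70*I*sqrt(7) ≈ -28050.0 - 185.2*I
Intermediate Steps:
b = -32110
v(X, L) = -8 + I*sqrt(7) (v(X, L) = -8 + sqrt(-4 - 3) = -8 + sqrt(-7) = -8 + I*sqrt(7))
G(K) = (120 + K)*(-8 + K + I*sqrt(7)) (G(K) = (K + (-8 + I*sqrt(7)))*(K + 120) = (-8 + K + I*sqrt(7))*(120 + K) = (120 + K)*(-8 + K + I*sqrt(7)))
b - G(y) = -32110 - (-960 + (-50)**2 + 112*(-50) + 120*I*sqrt(7) + I*(-50)*sqrt(7)) = -32110 - (-960 + 2500 - 5600 + 120*I*sqrt(7) - 50*I*sqrt(7)) = -32110 - (-4060 + 70*I*sqrt(7)) = -32110 + (4060 - 70*I*sqrt(7)) = -28050 - 70*I*sqrt(7)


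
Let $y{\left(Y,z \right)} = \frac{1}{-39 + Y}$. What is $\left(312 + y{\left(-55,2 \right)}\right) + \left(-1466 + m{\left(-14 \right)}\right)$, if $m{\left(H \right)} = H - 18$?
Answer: $- \frac{111485}{94} \approx -1186.0$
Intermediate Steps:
$m{\left(H \right)} = -18 + H$ ($m{\left(H \right)} = H - 18 = -18 + H$)
$\left(312 + y{\left(-55,2 \right)}\right) + \left(-1466 + m{\left(-14 \right)}\right) = \left(312 + \frac{1}{-39 - 55}\right) - 1498 = \left(312 + \frac{1}{-94}\right) - 1498 = \left(312 - \frac{1}{94}\right) - 1498 = \frac{29327}{94} - 1498 = - \frac{111485}{94}$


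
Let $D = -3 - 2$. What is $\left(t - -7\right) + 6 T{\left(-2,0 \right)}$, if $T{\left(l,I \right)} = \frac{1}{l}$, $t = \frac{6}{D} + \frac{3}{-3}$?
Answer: $\frac{9}{5} \approx 1.8$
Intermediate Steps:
$D = -5$
$t = - \frac{11}{5}$ ($t = \frac{6}{-5} + \frac{3}{-3} = 6 \left(- \frac{1}{5}\right) + 3 \left(- \frac{1}{3}\right) = - \frac{6}{5} - 1 = - \frac{11}{5} \approx -2.2$)
$\left(t - -7\right) + 6 T{\left(-2,0 \right)} = \left(- \frac{11}{5} - -7\right) + \frac{6}{-2} = \left(- \frac{11}{5} + 7\right) + 6 \left(- \frac{1}{2}\right) = \frac{24}{5} - 3 = \frac{9}{5}$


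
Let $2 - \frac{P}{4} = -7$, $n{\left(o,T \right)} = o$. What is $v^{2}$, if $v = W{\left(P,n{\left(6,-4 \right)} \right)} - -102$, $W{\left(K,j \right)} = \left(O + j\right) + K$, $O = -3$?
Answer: $19881$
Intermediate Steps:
$P = 36$ ($P = 8 - -28 = 8 + 28 = 36$)
$W{\left(K,j \right)} = -3 + K + j$ ($W{\left(K,j \right)} = \left(-3 + j\right) + K = -3 + K + j$)
$v = 141$ ($v = \left(-3 + 36 + 6\right) - -102 = 39 + 102 = 141$)
$v^{2} = 141^{2} = 19881$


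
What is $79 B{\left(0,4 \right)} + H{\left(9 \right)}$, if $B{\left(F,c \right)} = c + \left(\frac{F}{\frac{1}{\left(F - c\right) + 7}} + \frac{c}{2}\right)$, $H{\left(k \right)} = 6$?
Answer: $480$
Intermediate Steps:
$B{\left(F,c \right)} = \frac{3 c}{2} + F \left(7 + F - c\right)$ ($B{\left(F,c \right)} = c + \left(\frac{F}{\frac{1}{7 + F - c}} + c \frac{1}{2}\right) = c + \left(F \left(7 + F - c\right) + \frac{c}{2}\right) = c + \left(\frac{c}{2} + F \left(7 + F - c\right)\right) = \frac{3 c}{2} + F \left(7 + F - c\right)$)
$79 B{\left(0,4 \right)} + H{\left(9 \right)} = 79 \left(0^{2} + 7 \cdot 0 + \frac{3}{2} \cdot 4 - 0 \cdot 4\right) + 6 = 79 \left(0 + 0 + 6 + 0\right) + 6 = 79 \cdot 6 + 6 = 474 + 6 = 480$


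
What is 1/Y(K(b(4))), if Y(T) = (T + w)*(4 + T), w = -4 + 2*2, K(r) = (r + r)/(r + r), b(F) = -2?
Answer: 1/5 ≈ 0.20000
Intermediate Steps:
K(r) = 1 (K(r) = (2*r)/((2*r)) = (2*r)*(1/(2*r)) = 1)
w = 0 (w = -4 + 4 = 0)
Y(T) = T*(4 + T) (Y(T) = (T + 0)*(4 + T) = T*(4 + T))
1/Y(K(b(4))) = 1/(1*(4 + 1)) = 1/(1*5) = 1/5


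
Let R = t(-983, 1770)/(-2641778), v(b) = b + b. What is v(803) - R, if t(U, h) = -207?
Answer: 4242695261/2641778 ≈ 1606.0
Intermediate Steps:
v(b) = 2*b
R = 207/2641778 (R = -207/(-2641778) = -207*(-1/2641778) = 207/2641778 ≈ 7.8356e-5)
v(803) - R = 2*803 - 1*207/2641778 = 1606 - 207/2641778 = 4242695261/2641778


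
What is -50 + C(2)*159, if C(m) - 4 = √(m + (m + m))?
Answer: 586 + 159*√6 ≈ 975.47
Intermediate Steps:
C(m) = 4 + √3*√m (C(m) = 4 + √(m + (m + m)) = 4 + √(m + 2*m) = 4 + √(3*m) = 4 + √3*√m)
-50 + C(2)*159 = -50 + (4 + √3*√2)*159 = -50 + (4 + √6)*159 = -50 + (636 + 159*√6) = 586 + 159*√6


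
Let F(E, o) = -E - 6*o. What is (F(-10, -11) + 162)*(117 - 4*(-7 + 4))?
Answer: 30702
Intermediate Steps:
(F(-10, -11) + 162)*(117 - 4*(-7 + 4)) = ((-1*(-10) - 6*(-11)) + 162)*(117 - 4*(-7 + 4)) = ((10 + 66) + 162)*(117 - 4*(-3)) = (76 + 162)*(117 + 12) = 238*129 = 30702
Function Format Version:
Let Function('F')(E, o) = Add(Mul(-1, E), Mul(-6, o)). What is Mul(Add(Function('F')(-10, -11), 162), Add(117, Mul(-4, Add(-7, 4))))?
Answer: 30702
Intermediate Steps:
Mul(Add(Function('F')(-10, -11), 162), Add(117, Mul(-4, Add(-7, 4)))) = Mul(Add(Add(Mul(-1, -10), Mul(-6, -11)), 162), Add(117, Mul(-4, Add(-7, 4)))) = Mul(Add(Add(10, 66), 162), Add(117, Mul(-4, -3))) = Mul(Add(76, 162), Add(117, 12)) = Mul(238, 129) = 30702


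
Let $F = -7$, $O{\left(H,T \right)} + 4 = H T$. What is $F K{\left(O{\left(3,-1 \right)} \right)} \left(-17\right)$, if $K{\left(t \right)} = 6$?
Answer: $714$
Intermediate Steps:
$O{\left(H,T \right)} = -4 + H T$
$F K{\left(O{\left(3,-1 \right)} \right)} \left(-17\right) = \left(-7\right) 6 \left(-17\right) = \left(-42\right) \left(-17\right) = 714$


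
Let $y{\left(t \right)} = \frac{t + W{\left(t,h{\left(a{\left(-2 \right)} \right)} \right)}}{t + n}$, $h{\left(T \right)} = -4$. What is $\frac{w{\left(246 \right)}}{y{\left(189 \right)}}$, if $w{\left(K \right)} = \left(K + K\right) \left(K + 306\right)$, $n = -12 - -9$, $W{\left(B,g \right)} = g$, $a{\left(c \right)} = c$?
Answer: $\frac{50514624}{185} \approx 2.7305 \cdot 10^{5}$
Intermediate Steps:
$n = -3$ ($n = -12 + 9 = -3$)
$w{\left(K \right)} = 2 K \left(306 + K\right)$
$y{\left(t \right)} = \frac{-4 + t}{-3 + t}$ ($y{\left(t \right)} = \frac{t - 4}{t - 3} = \frac{-4 + t}{-3 + t}$)
$\frac{w{\left(246 \right)}}{y{\left(189 \right)}} = \frac{2 \cdot 246 \left(306 + 246\right)}{\frac{1}{-3 + 189} \left(-4 + 189\right)} = \frac{2 \cdot 246 \cdot 552}{\frac{1}{186} \cdot 185} = \frac{271584}{\frac{1}{186} \cdot 185} = \frac{271584}{\frac{185}{186}} = 271584 \cdot \frac{186}{185} = \frac{50514624}{185}$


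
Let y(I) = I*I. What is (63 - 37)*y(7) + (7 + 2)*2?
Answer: 1292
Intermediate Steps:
y(I) = I²
(63 - 37)*y(7) + (7 + 2)*2 = (63 - 37)*7² + (7 + 2)*2 = 26*49 + 9*2 = 1274 + 18 = 1292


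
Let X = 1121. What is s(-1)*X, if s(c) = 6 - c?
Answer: 7847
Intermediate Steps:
s(-1)*X = (6 - 1*(-1))*1121 = (6 + 1)*1121 = 7*1121 = 7847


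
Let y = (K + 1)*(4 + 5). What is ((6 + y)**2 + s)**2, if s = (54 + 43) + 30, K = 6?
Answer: 23892544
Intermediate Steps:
y = 63 (y = (6 + 1)*(4 + 5) = 7*9 = 63)
s = 127 (s = 97 + 30 = 127)
((6 + y)**2 + s)**2 = ((6 + 63)**2 + 127)**2 = (69**2 + 127)**2 = (4761 + 127)**2 = 4888**2 = 23892544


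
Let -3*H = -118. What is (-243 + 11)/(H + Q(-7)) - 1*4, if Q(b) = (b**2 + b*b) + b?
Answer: -2260/391 ≈ -5.7801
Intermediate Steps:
H = 118/3 (H = -1/3*(-118) = 118/3 ≈ 39.333)
Q(b) = b + 2*b**2 (Q(b) = (b**2 + b**2) + b = 2*b**2 + b = b + 2*b**2)
(-243 + 11)/(H + Q(-7)) - 1*4 = (-243 + 11)/(118/3 - 7*(1 + 2*(-7))) - 1*4 = -232/(118/3 - 7*(1 - 14)) - 4 = -232/(118/3 - 7*(-13)) - 4 = -232/(118/3 + 91) - 4 = -232/391/3 - 4 = -232*3/391 - 4 = -696/391 - 4 = -2260/391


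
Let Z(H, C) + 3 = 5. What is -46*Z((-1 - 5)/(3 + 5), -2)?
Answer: -92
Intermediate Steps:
Z(H, C) = 2 (Z(H, C) = -3 + 5 = 2)
-46*Z((-1 - 5)/(3 + 5), -2) = -46*2 = -92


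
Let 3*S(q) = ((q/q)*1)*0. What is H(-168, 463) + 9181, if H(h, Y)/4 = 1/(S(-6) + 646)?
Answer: 2965465/323 ≈ 9181.0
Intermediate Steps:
S(q) = 0 (S(q) = (((q/q)*1)*0)/3 = ((1*1)*0)/3 = (1*0)/3 = (⅓)*0 = 0)
H(h, Y) = 2/323 (H(h, Y) = 4/(0 + 646) = 4/646 = 4*(1/646) = 2/323)
H(-168, 463) + 9181 = 2/323 + 9181 = 2965465/323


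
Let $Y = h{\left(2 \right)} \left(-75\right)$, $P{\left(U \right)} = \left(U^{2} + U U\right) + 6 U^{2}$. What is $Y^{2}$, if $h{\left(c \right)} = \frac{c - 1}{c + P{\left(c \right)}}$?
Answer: $\frac{5625}{1156} \approx 4.8659$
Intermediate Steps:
$P{\left(U \right)} = 8 U^{2}$ ($P{\left(U \right)} = \left(U^{2} + U^{2}\right) + 6 U^{2} = 2 U^{2} + 6 U^{2} = 8 U^{2}$)
$h{\left(c \right)} = \frac{-1 + c}{c + 8 c^{2}}$ ($h{\left(c \right)} = \frac{c - 1}{c + 8 c^{2}} = \frac{-1 + c}{c + 8 c^{2}}$)
$Y = - \frac{75}{34}$ ($Y = \frac{-1 + 2}{2 \left(1 + 8 \cdot 2\right)} \left(-75\right) = \frac{1}{2} \frac{1}{1 + 16} \cdot 1 \left(-75\right) = \frac{1}{2} \cdot \frac{1}{17} \cdot 1 \left(-75\right) = \frac{1}{34} \left(-75\right) = - \frac{75}{34} \approx -2.2059$)
$Y^{2} = \left(- \frac{75}{34}\right)^{2} = \frac{5625}{1156}$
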